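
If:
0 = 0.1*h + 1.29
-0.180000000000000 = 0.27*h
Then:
No Solution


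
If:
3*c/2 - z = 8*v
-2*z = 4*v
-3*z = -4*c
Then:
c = 0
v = 0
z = 0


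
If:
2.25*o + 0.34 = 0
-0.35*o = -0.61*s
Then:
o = -0.15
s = -0.09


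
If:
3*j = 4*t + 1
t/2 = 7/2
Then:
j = 29/3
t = 7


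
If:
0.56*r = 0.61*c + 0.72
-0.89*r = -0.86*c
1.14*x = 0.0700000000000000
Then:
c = -10.45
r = -10.10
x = 0.06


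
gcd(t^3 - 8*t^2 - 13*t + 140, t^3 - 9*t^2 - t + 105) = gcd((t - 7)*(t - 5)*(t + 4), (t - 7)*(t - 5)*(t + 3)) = t^2 - 12*t + 35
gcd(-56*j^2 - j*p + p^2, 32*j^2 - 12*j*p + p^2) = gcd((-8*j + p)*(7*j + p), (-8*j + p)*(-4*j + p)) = -8*j + p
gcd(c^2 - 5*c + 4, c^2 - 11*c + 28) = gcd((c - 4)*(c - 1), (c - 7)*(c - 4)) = c - 4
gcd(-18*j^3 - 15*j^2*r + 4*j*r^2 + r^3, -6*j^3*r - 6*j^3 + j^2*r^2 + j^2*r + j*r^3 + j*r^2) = 1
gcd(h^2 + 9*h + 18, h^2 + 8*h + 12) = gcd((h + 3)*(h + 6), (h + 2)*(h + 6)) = h + 6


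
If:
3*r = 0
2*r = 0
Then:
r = 0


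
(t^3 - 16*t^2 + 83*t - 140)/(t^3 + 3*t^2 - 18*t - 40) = (t^2 - 12*t + 35)/(t^2 + 7*t + 10)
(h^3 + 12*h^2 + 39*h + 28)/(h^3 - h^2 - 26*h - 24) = (h + 7)/(h - 6)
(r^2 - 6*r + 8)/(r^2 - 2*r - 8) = (r - 2)/(r + 2)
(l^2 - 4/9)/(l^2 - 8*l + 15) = (l^2 - 4/9)/(l^2 - 8*l + 15)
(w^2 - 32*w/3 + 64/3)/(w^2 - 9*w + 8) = (w - 8/3)/(w - 1)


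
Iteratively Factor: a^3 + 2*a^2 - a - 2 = (a + 2)*(a^2 - 1) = (a + 1)*(a + 2)*(a - 1)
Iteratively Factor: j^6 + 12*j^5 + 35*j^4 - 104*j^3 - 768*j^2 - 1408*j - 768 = (j + 3)*(j^5 + 9*j^4 + 8*j^3 - 128*j^2 - 384*j - 256) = (j + 1)*(j + 3)*(j^4 + 8*j^3 - 128*j - 256) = (j + 1)*(j + 3)*(j + 4)*(j^3 + 4*j^2 - 16*j - 64) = (j - 4)*(j + 1)*(j + 3)*(j + 4)*(j^2 + 8*j + 16) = (j - 4)*(j + 1)*(j + 3)*(j + 4)^2*(j + 4)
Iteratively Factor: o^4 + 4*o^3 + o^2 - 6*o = (o - 1)*(o^3 + 5*o^2 + 6*o) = (o - 1)*(o + 2)*(o^2 + 3*o) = o*(o - 1)*(o + 2)*(o + 3)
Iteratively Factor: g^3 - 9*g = (g)*(g^2 - 9) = g*(g - 3)*(g + 3)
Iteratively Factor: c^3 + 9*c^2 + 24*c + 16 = (c + 4)*(c^2 + 5*c + 4) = (c + 4)^2*(c + 1)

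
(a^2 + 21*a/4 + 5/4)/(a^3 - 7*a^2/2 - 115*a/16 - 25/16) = 4*(a + 5)/(4*a^2 - 15*a - 25)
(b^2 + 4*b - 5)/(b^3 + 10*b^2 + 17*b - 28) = (b + 5)/(b^2 + 11*b + 28)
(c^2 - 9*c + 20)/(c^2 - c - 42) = (-c^2 + 9*c - 20)/(-c^2 + c + 42)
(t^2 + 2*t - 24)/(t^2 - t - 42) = (t - 4)/(t - 7)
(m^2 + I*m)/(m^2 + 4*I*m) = (m + I)/(m + 4*I)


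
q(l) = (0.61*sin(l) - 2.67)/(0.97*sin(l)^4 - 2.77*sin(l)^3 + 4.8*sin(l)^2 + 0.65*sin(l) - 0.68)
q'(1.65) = -0.13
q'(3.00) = -17.72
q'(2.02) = -0.96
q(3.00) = 5.17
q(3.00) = 5.17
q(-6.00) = 14.03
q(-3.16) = 3.99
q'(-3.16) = -4.02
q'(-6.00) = 206.06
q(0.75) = -1.70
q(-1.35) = -0.49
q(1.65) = -0.70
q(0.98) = -1.06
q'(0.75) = 4.62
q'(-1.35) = -0.30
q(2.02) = -0.88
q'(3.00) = -17.72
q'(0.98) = 1.64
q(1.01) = -1.01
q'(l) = (0.61*sin(l) - 2.67)*(-3.88*sin(l)^3*cos(l) + 8.31*sin(l)^2*cos(l) - 9.6*sin(l)*cos(l) - 0.65*cos(l))/(0.97*sin(l)^4 - 2.77*sin(l)^3 + 4.8*sin(l)^2 + 0.65*sin(l) - 0.68)^2 + 0.61*cos(l)/(0.97*sin(l)^4 - 2.77*sin(l)^3 + 4.8*sin(l)^2 + 0.65*sin(l) - 0.68)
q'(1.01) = 1.46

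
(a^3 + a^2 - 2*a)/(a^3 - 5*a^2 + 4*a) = (a + 2)/(a - 4)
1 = 1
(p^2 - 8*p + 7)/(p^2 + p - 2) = (p - 7)/(p + 2)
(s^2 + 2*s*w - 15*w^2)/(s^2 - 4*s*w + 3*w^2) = (s + 5*w)/(s - w)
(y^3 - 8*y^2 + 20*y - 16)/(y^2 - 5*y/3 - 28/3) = 3*(y^2 - 4*y + 4)/(3*y + 7)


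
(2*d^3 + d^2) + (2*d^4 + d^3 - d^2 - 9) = 2*d^4 + 3*d^3 - 9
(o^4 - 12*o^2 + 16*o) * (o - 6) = o^5 - 6*o^4 - 12*o^3 + 88*o^2 - 96*o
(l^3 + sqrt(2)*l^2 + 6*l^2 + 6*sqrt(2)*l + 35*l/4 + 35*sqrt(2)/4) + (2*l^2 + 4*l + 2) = l^3 + sqrt(2)*l^2 + 8*l^2 + 6*sqrt(2)*l + 51*l/4 + 2 + 35*sqrt(2)/4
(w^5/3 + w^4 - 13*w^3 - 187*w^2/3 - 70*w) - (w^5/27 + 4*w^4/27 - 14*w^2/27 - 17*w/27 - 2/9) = 8*w^5/27 + 23*w^4/27 - 13*w^3 - 1669*w^2/27 - 1873*w/27 + 2/9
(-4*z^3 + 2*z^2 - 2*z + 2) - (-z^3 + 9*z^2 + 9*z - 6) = -3*z^3 - 7*z^2 - 11*z + 8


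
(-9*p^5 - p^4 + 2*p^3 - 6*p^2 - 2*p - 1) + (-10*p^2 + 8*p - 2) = -9*p^5 - p^4 + 2*p^3 - 16*p^2 + 6*p - 3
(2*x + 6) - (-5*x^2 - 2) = 5*x^2 + 2*x + 8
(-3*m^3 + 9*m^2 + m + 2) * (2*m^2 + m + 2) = -6*m^5 + 15*m^4 + 5*m^3 + 23*m^2 + 4*m + 4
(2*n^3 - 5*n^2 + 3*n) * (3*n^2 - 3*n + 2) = 6*n^5 - 21*n^4 + 28*n^3 - 19*n^2 + 6*n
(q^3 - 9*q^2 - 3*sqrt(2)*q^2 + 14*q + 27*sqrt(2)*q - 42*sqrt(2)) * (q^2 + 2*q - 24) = q^5 - 7*q^4 - 3*sqrt(2)*q^4 - 28*q^3 + 21*sqrt(2)*q^3 + 84*sqrt(2)*q^2 + 244*q^2 - 732*sqrt(2)*q - 336*q + 1008*sqrt(2)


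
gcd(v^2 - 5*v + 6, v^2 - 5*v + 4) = 1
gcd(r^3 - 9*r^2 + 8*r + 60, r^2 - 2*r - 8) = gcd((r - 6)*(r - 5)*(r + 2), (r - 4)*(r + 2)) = r + 2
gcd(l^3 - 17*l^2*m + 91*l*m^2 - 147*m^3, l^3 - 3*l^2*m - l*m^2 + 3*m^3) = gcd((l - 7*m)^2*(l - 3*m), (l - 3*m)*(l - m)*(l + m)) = l - 3*m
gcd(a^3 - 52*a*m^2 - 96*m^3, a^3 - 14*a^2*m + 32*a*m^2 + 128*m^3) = a^2 - 6*a*m - 16*m^2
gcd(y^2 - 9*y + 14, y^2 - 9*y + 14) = y^2 - 9*y + 14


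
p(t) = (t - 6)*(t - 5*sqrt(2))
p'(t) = 2*t - 5*sqrt(2) - 6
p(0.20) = 39.85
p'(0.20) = -12.67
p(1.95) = 20.74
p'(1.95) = -9.17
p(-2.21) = 76.20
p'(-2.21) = -17.49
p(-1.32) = 61.42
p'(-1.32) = -15.71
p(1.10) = 29.26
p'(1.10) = -10.87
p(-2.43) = 80.09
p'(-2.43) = -17.93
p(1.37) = 26.40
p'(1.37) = -10.33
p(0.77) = 32.95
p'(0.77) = -11.53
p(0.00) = 42.43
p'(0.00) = -13.07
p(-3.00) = 90.64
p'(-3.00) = -19.07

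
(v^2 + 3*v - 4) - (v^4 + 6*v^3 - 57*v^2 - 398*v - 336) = -v^4 - 6*v^3 + 58*v^2 + 401*v + 332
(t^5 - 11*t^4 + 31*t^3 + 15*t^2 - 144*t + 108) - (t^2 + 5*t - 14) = t^5 - 11*t^4 + 31*t^3 + 14*t^2 - 149*t + 122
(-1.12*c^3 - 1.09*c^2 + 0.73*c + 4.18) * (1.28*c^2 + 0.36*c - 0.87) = -1.4336*c^5 - 1.7984*c^4 + 1.5164*c^3 + 6.5615*c^2 + 0.8697*c - 3.6366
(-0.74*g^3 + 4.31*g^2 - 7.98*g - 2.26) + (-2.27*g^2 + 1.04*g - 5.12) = -0.74*g^3 + 2.04*g^2 - 6.94*g - 7.38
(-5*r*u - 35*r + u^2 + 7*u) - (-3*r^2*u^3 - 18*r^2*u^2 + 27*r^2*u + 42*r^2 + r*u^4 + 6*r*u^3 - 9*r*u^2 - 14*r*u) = 3*r^2*u^3 + 18*r^2*u^2 - 27*r^2*u - 42*r^2 - r*u^4 - 6*r*u^3 + 9*r*u^2 + 9*r*u - 35*r + u^2 + 7*u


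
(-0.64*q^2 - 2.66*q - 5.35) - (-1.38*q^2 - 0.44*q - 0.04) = 0.74*q^2 - 2.22*q - 5.31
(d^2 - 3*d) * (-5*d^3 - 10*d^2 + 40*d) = -5*d^5 + 5*d^4 + 70*d^3 - 120*d^2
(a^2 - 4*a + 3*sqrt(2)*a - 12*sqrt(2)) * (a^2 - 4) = a^4 - 4*a^3 + 3*sqrt(2)*a^3 - 12*sqrt(2)*a^2 - 4*a^2 - 12*sqrt(2)*a + 16*a + 48*sqrt(2)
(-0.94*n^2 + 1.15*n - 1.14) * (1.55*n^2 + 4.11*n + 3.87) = -1.457*n^4 - 2.0809*n^3 - 0.6783*n^2 - 0.2349*n - 4.4118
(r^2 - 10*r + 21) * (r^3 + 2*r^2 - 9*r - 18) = r^5 - 8*r^4 - 8*r^3 + 114*r^2 - 9*r - 378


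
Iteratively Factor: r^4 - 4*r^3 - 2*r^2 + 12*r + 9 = (r - 3)*(r^3 - r^2 - 5*r - 3) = (r - 3)^2*(r^2 + 2*r + 1) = (r - 3)^2*(r + 1)*(r + 1)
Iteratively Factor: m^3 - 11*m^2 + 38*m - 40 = (m - 2)*(m^2 - 9*m + 20) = (m - 5)*(m - 2)*(m - 4)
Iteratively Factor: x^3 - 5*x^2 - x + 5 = (x + 1)*(x^2 - 6*x + 5) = (x - 5)*(x + 1)*(x - 1)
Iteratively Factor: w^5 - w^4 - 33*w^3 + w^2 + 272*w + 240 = (w - 4)*(w^4 + 3*w^3 - 21*w^2 - 83*w - 60) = (w - 4)*(w + 1)*(w^3 + 2*w^2 - 23*w - 60) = (w - 5)*(w - 4)*(w + 1)*(w^2 + 7*w + 12) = (w - 5)*(w - 4)*(w + 1)*(w + 3)*(w + 4)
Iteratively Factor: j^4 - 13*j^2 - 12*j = (j + 1)*(j^3 - j^2 - 12*j) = j*(j + 1)*(j^2 - j - 12) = j*(j - 4)*(j + 1)*(j + 3)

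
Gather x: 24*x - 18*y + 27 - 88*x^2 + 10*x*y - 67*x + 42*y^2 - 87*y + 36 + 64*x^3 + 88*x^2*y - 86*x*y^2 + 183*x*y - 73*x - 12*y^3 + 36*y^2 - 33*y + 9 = 64*x^3 + x^2*(88*y - 88) + x*(-86*y^2 + 193*y - 116) - 12*y^3 + 78*y^2 - 138*y + 72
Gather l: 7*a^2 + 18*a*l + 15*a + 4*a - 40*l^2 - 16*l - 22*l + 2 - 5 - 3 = 7*a^2 + 19*a - 40*l^2 + l*(18*a - 38) - 6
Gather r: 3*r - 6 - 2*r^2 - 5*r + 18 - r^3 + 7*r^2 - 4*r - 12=-r^3 + 5*r^2 - 6*r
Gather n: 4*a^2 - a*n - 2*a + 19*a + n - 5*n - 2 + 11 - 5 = 4*a^2 + 17*a + n*(-a - 4) + 4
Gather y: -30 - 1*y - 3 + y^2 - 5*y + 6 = y^2 - 6*y - 27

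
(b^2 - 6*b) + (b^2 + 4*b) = 2*b^2 - 2*b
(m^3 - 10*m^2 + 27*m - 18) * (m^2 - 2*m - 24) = m^5 - 12*m^4 + 23*m^3 + 168*m^2 - 612*m + 432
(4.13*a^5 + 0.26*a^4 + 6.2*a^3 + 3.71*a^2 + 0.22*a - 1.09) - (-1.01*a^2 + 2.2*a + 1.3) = 4.13*a^5 + 0.26*a^4 + 6.2*a^3 + 4.72*a^2 - 1.98*a - 2.39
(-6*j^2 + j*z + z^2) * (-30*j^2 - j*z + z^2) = 180*j^4 - 24*j^3*z - 37*j^2*z^2 + z^4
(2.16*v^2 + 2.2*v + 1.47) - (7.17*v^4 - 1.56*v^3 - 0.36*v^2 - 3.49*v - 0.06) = -7.17*v^4 + 1.56*v^3 + 2.52*v^2 + 5.69*v + 1.53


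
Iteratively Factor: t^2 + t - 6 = (t - 2)*(t + 3)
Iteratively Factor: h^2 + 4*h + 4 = (h + 2)*(h + 2)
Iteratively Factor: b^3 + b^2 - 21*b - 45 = (b - 5)*(b^2 + 6*b + 9) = (b - 5)*(b + 3)*(b + 3)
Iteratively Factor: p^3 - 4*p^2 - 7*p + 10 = (p - 1)*(p^2 - 3*p - 10) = (p - 1)*(p + 2)*(p - 5)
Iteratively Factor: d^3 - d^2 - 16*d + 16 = (d + 4)*(d^2 - 5*d + 4) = (d - 4)*(d + 4)*(d - 1)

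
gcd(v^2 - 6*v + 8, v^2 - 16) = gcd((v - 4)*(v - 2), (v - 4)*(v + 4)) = v - 4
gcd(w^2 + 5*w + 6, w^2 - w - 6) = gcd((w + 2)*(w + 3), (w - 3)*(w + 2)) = w + 2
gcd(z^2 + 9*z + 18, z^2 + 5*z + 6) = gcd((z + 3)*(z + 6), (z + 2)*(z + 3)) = z + 3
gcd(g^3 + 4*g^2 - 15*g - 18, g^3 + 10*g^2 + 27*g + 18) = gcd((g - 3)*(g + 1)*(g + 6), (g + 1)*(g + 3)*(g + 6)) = g^2 + 7*g + 6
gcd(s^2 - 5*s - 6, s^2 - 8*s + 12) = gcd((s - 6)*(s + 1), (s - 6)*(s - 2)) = s - 6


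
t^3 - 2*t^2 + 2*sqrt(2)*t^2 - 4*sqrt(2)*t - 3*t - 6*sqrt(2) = (t - 3)*(t + 1)*(t + 2*sqrt(2))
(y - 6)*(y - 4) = y^2 - 10*y + 24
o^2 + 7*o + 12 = (o + 3)*(o + 4)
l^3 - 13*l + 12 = (l - 3)*(l - 1)*(l + 4)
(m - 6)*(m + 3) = m^2 - 3*m - 18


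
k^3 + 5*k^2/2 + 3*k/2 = k*(k + 1)*(k + 3/2)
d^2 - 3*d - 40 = (d - 8)*(d + 5)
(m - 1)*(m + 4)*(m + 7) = m^3 + 10*m^2 + 17*m - 28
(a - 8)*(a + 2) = a^2 - 6*a - 16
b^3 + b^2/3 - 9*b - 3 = (b - 3)*(b + 1/3)*(b + 3)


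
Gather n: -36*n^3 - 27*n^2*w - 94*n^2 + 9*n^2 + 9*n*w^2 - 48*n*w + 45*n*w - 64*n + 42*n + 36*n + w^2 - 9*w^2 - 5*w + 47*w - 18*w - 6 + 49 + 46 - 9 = -36*n^3 + n^2*(-27*w - 85) + n*(9*w^2 - 3*w + 14) - 8*w^2 + 24*w + 80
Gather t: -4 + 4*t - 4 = 4*t - 8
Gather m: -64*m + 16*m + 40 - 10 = 30 - 48*m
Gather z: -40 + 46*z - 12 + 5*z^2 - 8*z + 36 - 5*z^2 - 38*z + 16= 0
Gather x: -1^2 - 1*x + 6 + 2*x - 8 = x - 3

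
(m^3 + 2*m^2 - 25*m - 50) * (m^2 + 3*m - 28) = m^5 + 5*m^4 - 47*m^3 - 181*m^2 + 550*m + 1400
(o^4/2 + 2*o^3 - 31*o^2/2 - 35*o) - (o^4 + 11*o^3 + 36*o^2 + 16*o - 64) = -o^4/2 - 9*o^3 - 103*o^2/2 - 51*o + 64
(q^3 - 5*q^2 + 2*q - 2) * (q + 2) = q^4 - 3*q^3 - 8*q^2 + 2*q - 4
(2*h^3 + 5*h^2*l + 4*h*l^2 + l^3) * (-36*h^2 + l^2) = -72*h^5 - 180*h^4*l - 142*h^3*l^2 - 31*h^2*l^3 + 4*h*l^4 + l^5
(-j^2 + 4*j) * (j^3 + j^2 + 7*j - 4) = -j^5 + 3*j^4 - 3*j^3 + 32*j^2 - 16*j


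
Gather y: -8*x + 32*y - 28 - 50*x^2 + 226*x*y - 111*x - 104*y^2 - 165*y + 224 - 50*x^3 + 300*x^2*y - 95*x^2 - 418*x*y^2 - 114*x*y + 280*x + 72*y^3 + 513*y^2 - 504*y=-50*x^3 - 145*x^2 + 161*x + 72*y^3 + y^2*(409 - 418*x) + y*(300*x^2 + 112*x - 637) + 196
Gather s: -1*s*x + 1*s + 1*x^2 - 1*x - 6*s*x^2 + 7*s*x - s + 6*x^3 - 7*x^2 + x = s*(-6*x^2 + 6*x) + 6*x^3 - 6*x^2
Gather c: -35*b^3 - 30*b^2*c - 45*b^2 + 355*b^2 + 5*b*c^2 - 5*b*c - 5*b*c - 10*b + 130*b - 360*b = -35*b^3 + 310*b^2 + 5*b*c^2 - 240*b + c*(-30*b^2 - 10*b)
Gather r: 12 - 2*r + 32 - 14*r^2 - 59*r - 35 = -14*r^2 - 61*r + 9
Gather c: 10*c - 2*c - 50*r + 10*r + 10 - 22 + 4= 8*c - 40*r - 8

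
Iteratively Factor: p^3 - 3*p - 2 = (p + 1)*(p^2 - p - 2) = (p + 1)^2*(p - 2)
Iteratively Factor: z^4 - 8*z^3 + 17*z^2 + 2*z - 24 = (z - 4)*(z^3 - 4*z^2 + z + 6) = (z - 4)*(z + 1)*(z^2 - 5*z + 6) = (z - 4)*(z - 3)*(z + 1)*(z - 2)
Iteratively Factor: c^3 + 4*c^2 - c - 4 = (c - 1)*(c^2 + 5*c + 4) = (c - 1)*(c + 1)*(c + 4)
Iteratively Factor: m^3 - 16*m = (m - 4)*(m^2 + 4*m) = m*(m - 4)*(m + 4)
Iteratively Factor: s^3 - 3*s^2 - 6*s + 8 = (s - 1)*(s^2 - 2*s - 8) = (s - 1)*(s + 2)*(s - 4)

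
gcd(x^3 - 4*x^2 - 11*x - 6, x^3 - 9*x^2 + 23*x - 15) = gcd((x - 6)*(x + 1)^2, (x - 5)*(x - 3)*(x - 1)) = 1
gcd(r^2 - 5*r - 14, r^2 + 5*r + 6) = r + 2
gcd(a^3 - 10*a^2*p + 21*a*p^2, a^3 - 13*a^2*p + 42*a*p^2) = -a^2 + 7*a*p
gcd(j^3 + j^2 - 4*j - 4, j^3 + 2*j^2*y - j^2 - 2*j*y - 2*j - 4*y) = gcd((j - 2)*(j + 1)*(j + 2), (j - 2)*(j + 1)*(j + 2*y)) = j^2 - j - 2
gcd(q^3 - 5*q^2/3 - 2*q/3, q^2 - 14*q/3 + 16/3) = q - 2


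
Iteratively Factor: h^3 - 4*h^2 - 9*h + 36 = (h - 3)*(h^2 - h - 12) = (h - 3)*(h + 3)*(h - 4)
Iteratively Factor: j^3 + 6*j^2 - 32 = (j - 2)*(j^2 + 8*j + 16) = (j - 2)*(j + 4)*(j + 4)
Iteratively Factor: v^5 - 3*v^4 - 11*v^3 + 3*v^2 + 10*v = (v)*(v^4 - 3*v^3 - 11*v^2 + 3*v + 10) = v*(v - 1)*(v^3 - 2*v^2 - 13*v - 10) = v*(v - 5)*(v - 1)*(v^2 + 3*v + 2) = v*(v - 5)*(v - 1)*(v + 2)*(v + 1)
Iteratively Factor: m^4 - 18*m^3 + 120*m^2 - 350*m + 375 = (m - 5)*(m^3 - 13*m^2 + 55*m - 75) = (m - 5)^2*(m^2 - 8*m + 15) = (m - 5)^3*(m - 3)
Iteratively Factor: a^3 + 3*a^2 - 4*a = (a + 4)*(a^2 - a) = (a - 1)*(a + 4)*(a)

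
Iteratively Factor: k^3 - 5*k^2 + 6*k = (k - 3)*(k^2 - 2*k) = k*(k - 3)*(k - 2)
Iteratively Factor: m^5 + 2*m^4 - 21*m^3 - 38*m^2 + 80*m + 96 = (m + 4)*(m^4 - 2*m^3 - 13*m^2 + 14*m + 24) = (m - 4)*(m + 4)*(m^3 + 2*m^2 - 5*m - 6) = (m - 4)*(m + 3)*(m + 4)*(m^2 - m - 2) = (m - 4)*(m + 1)*(m + 3)*(m + 4)*(m - 2)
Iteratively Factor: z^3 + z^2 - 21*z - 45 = (z + 3)*(z^2 - 2*z - 15) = (z + 3)^2*(z - 5)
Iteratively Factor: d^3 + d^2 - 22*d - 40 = (d - 5)*(d^2 + 6*d + 8) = (d - 5)*(d + 4)*(d + 2)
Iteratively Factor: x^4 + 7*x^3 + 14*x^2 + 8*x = (x + 2)*(x^3 + 5*x^2 + 4*x) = x*(x + 2)*(x^2 + 5*x + 4) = x*(x + 2)*(x + 4)*(x + 1)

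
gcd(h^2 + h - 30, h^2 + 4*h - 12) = h + 6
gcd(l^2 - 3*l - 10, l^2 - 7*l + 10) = l - 5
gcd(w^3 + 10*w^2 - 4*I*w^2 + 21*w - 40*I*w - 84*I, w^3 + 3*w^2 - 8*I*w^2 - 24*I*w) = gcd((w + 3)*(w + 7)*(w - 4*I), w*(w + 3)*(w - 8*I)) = w + 3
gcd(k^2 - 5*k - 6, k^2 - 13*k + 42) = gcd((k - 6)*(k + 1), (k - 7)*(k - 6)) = k - 6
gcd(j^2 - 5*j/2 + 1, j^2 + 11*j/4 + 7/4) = 1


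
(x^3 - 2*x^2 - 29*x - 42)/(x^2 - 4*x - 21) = x + 2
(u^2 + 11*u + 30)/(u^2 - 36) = (u + 5)/(u - 6)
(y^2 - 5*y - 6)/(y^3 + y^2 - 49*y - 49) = (y - 6)/(y^2 - 49)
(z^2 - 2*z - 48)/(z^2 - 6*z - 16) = (z + 6)/(z + 2)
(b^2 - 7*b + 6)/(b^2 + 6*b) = (b^2 - 7*b + 6)/(b*(b + 6))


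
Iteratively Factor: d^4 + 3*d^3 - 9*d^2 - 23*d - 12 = (d + 1)*(d^3 + 2*d^2 - 11*d - 12) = (d - 3)*(d + 1)*(d^2 + 5*d + 4) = (d - 3)*(d + 1)*(d + 4)*(d + 1)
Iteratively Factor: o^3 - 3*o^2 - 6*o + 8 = (o - 1)*(o^2 - 2*o - 8) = (o - 4)*(o - 1)*(o + 2)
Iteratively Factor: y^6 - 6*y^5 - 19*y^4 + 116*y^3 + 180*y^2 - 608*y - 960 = (y - 4)*(y^5 - 2*y^4 - 27*y^3 + 8*y^2 + 212*y + 240) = (y - 4)*(y + 2)*(y^4 - 4*y^3 - 19*y^2 + 46*y + 120) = (y - 4)*(y + 2)*(y + 3)*(y^3 - 7*y^2 + 2*y + 40) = (y - 4)*(y + 2)^2*(y + 3)*(y^2 - 9*y + 20) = (y - 5)*(y - 4)*(y + 2)^2*(y + 3)*(y - 4)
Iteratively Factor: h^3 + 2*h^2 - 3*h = (h - 1)*(h^2 + 3*h) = (h - 1)*(h + 3)*(h)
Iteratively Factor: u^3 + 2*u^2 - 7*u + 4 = (u + 4)*(u^2 - 2*u + 1) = (u - 1)*(u + 4)*(u - 1)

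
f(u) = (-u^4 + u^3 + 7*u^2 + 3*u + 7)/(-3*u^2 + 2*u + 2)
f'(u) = (6*u - 2)*(-u^4 + u^3 + 7*u^2 + 3*u + 7)/(-3*u^2 + 2*u + 2)^2 + (-4*u^3 + 3*u^2 + 14*u + 3)/(-3*u^2 + 2*u + 2) = (6*u^5 - 9*u^4 - 4*u^3 + 29*u^2 + 70*u - 8)/(9*u^4 - 12*u^3 - 8*u^2 + 8*u + 4)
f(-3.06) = 1.64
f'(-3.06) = -2.15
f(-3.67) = 3.07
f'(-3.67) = -2.53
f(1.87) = -6.61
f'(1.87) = 9.98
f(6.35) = 9.99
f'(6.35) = 4.24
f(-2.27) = 0.11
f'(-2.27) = -1.76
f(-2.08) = -0.22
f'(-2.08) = -1.72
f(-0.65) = -13.31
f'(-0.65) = -131.81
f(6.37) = 10.07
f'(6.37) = 4.25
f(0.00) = 3.50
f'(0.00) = -2.00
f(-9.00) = 26.03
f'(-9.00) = -6.09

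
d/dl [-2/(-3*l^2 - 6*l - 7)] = 12*(-l - 1)/(3*l^2 + 6*l + 7)^2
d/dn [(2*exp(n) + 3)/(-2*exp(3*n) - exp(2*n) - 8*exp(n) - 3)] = 2*((2*exp(n) + 3)*(3*exp(2*n) + exp(n) + 4) - 2*exp(3*n) - exp(2*n) - 8*exp(n) - 3)*exp(n)/(2*exp(3*n) + exp(2*n) + 8*exp(n) + 3)^2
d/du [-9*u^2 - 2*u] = -18*u - 2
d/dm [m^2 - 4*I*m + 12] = 2*m - 4*I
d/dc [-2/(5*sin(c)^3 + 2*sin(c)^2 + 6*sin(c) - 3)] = 2*(15*sin(c)^2 + 4*sin(c) + 6)*cos(c)/(5*sin(c)^3 + 2*sin(c)^2 + 6*sin(c) - 3)^2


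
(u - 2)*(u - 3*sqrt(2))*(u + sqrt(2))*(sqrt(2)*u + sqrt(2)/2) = sqrt(2)*u^4 - 4*u^3 - 3*sqrt(2)*u^3/2 - 7*sqrt(2)*u^2 + 6*u^2 + 4*u + 9*sqrt(2)*u + 6*sqrt(2)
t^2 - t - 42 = (t - 7)*(t + 6)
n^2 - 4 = (n - 2)*(n + 2)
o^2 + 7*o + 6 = (o + 1)*(o + 6)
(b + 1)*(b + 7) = b^2 + 8*b + 7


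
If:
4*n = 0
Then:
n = 0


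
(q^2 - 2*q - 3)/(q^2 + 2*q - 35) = (q^2 - 2*q - 3)/(q^2 + 2*q - 35)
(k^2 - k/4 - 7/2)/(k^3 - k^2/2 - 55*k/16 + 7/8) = 4/(4*k - 1)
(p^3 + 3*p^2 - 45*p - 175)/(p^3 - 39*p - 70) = (p + 5)/(p + 2)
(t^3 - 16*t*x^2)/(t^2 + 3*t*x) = (t^2 - 16*x^2)/(t + 3*x)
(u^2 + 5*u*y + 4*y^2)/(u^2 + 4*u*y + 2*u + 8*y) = (u + y)/(u + 2)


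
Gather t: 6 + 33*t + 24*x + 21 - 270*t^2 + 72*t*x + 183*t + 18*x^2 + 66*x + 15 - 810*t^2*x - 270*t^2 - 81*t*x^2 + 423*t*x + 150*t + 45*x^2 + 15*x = t^2*(-810*x - 540) + t*(-81*x^2 + 495*x + 366) + 63*x^2 + 105*x + 42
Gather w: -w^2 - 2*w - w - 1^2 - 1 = -w^2 - 3*w - 2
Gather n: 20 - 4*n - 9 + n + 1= 12 - 3*n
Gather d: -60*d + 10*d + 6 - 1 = 5 - 50*d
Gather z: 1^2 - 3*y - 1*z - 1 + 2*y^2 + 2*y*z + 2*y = 2*y^2 - y + z*(2*y - 1)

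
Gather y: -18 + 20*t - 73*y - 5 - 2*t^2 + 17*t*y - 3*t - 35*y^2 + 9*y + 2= -2*t^2 + 17*t - 35*y^2 + y*(17*t - 64) - 21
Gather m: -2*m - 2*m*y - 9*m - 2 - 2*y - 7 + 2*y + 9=m*(-2*y - 11)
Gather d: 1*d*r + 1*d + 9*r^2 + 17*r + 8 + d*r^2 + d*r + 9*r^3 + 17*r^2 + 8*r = d*(r^2 + 2*r + 1) + 9*r^3 + 26*r^2 + 25*r + 8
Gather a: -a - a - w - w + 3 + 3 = -2*a - 2*w + 6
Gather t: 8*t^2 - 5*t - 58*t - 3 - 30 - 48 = 8*t^2 - 63*t - 81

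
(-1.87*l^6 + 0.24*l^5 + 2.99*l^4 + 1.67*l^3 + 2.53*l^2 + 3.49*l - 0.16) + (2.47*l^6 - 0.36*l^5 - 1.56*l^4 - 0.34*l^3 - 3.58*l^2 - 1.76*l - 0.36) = 0.6*l^6 - 0.12*l^5 + 1.43*l^4 + 1.33*l^3 - 1.05*l^2 + 1.73*l - 0.52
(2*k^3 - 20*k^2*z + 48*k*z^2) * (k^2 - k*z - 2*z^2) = 2*k^5 - 22*k^4*z + 64*k^3*z^2 - 8*k^2*z^3 - 96*k*z^4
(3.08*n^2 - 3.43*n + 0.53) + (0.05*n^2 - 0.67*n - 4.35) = 3.13*n^2 - 4.1*n - 3.82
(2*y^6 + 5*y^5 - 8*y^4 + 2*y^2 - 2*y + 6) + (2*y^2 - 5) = 2*y^6 + 5*y^5 - 8*y^4 + 4*y^2 - 2*y + 1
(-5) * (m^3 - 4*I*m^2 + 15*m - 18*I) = -5*m^3 + 20*I*m^2 - 75*m + 90*I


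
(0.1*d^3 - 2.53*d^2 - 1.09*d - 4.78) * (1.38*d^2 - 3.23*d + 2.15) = 0.138*d^5 - 3.8144*d^4 + 6.8827*d^3 - 8.5152*d^2 + 13.0959*d - 10.277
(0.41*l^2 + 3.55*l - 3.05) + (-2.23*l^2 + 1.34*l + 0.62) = -1.82*l^2 + 4.89*l - 2.43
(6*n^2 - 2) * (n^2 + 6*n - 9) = 6*n^4 + 36*n^3 - 56*n^2 - 12*n + 18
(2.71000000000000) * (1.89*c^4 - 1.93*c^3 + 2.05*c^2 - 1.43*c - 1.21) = 5.1219*c^4 - 5.2303*c^3 + 5.5555*c^2 - 3.8753*c - 3.2791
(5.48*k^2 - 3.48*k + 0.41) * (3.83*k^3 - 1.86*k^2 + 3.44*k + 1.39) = 20.9884*k^5 - 23.5212*k^4 + 26.8943*k^3 - 5.1166*k^2 - 3.4268*k + 0.5699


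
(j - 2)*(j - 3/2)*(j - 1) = j^3 - 9*j^2/2 + 13*j/2 - 3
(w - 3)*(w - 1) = w^2 - 4*w + 3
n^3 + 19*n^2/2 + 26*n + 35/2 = (n + 1)*(n + 7/2)*(n + 5)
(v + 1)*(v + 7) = v^2 + 8*v + 7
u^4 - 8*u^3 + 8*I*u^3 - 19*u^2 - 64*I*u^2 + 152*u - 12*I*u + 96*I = (u - 8)*(u + I)*(u + 3*I)*(u + 4*I)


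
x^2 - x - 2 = (x - 2)*(x + 1)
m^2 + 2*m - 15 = (m - 3)*(m + 5)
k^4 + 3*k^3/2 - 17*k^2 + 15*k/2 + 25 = (k - 5/2)*(k - 2)*(k + 1)*(k + 5)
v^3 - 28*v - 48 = (v - 6)*(v + 2)*(v + 4)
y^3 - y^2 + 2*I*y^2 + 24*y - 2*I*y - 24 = (y - 1)*(y - 4*I)*(y + 6*I)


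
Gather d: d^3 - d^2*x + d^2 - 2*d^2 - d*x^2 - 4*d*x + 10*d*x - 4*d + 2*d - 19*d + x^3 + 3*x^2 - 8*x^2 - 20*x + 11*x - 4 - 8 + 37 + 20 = d^3 + d^2*(-x - 1) + d*(-x^2 + 6*x - 21) + x^3 - 5*x^2 - 9*x + 45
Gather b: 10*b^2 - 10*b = 10*b^2 - 10*b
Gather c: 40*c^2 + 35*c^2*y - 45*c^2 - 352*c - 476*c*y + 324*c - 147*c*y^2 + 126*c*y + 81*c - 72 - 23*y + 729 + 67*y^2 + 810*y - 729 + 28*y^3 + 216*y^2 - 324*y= c^2*(35*y - 5) + c*(-147*y^2 - 350*y + 53) + 28*y^3 + 283*y^2 + 463*y - 72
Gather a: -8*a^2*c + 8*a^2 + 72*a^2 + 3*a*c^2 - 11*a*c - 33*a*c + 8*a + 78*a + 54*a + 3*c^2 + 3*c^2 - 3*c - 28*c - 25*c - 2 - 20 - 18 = a^2*(80 - 8*c) + a*(3*c^2 - 44*c + 140) + 6*c^2 - 56*c - 40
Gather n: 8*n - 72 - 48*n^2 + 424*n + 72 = -48*n^2 + 432*n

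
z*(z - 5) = z^2 - 5*z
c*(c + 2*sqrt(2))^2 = c^3 + 4*sqrt(2)*c^2 + 8*c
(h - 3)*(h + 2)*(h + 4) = h^3 + 3*h^2 - 10*h - 24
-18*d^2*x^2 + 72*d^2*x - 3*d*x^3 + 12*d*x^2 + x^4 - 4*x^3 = x*(-6*d + x)*(3*d + x)*(x - 4)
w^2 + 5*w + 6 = (w + 2)*(w + 3)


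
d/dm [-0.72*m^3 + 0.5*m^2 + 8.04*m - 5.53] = -2.16*m^2 + 1.0*m + 8.04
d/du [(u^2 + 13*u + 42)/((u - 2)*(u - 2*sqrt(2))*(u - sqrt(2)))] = ((u - 2)*(u - 2*sqrt(2))*(u - sqrt(2))*(2*u + 13) - (u - 2)*(u - 2*sqrt(2))*(u^2 + 13*u + 42) - (u - 2)*(u - sqrt(2))*(u^2 + 13*u + 42) - (u - 2*sqrt(2))*(u - sqrt(2))*(u^2 + 13*u + 42))/((u - 2)^2*(u - 2*sqrt(2))^2*(u - sqrt(2))^2)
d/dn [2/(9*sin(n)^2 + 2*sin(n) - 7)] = -4*(9*sin(n) + 1)*cos(n)/(9*sin(n)^2 + 2*sin(n) - 7)^2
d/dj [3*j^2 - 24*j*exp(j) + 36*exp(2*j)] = -24*j*exp(j) + 6*j + 72*exp(2*j) - 24*exp(j)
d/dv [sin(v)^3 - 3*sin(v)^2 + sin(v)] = (3*sin(v)^2 - 6*sin(v) + 1)*cos(v)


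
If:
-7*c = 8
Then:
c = -8/7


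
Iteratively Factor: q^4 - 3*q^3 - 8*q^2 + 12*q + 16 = (q + 2)*(q^3 - 5*q^2 + 2*q + 8) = (q - 2)*(q + 2)*(q^2 - 3*q - 4) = (q - 4)*(q - 2)*(q + 2)*(q + 1)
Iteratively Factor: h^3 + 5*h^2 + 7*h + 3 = (h + 3)*(h^2 + 2*h + 1) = (h + 1)*(h + 3)*(h + 1)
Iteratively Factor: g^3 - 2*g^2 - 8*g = (g + 2)*(g^2 - 4*g) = (g - 4)*(g + 2)*(g)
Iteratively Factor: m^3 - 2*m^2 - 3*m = (m - 3)*(m^2 + m) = m*(m - 3)*(m + 1)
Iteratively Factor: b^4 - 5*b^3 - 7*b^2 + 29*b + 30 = (b + 2)*(b^3 - 7*b^2 + 7*b + 15) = (b + 1)*(b + 2)*(b^2 - 8*b + 15) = (b - 3)*(b + 1)*(b + 2)*(b - 5)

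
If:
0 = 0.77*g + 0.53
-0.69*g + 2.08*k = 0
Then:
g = -0.69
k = -0.23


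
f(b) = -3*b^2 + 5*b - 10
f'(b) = 5 - 6*b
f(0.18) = -9.20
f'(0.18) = 3.92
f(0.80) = -7.92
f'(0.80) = 0.20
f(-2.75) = -46.44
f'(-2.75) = 21.50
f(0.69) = -7.98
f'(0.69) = 0.86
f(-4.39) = -89.77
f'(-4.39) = 31.34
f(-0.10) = -10.53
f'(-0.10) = 5.60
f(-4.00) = -78.00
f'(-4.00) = 29.00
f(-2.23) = -36.07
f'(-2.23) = 18.38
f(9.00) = -208.00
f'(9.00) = -49.00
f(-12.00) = -502.00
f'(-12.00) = 77.00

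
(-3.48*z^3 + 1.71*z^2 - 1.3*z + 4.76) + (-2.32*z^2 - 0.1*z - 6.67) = -3.48*z^3 - 0.61*z^2 - 1.4*z - 1.91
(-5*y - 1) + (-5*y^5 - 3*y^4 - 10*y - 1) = -5*y^5 - 3*y^4 - 15*y - 2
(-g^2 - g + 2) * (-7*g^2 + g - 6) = 7*g^4 + 6*g^3 - 9*g^2 + 8*g - 12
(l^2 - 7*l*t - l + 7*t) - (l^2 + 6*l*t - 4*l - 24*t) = -13*l*t + 3*l + 31*t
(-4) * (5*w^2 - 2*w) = -20*w^2 + 8*w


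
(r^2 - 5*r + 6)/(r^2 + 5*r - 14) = (r - 3)/(r + 7)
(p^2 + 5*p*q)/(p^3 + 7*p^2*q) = (p + 5*q)/(p*(p + 7*q))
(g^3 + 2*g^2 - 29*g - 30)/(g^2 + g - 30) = g + 1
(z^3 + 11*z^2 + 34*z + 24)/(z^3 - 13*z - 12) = (z^2 + 10*z + 24)/(z^2 - z - 12)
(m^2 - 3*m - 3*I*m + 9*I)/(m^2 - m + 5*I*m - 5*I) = (m^2 - 3*m - 3*I*m + 9*I)/(m^2 - m + 5*I*m - 5*I)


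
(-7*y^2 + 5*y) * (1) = -7*y^2 + 5*y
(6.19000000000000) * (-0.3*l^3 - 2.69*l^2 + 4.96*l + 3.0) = -1.857*l^3 - 16.6511*l^2 + 30.7024*l + 18.57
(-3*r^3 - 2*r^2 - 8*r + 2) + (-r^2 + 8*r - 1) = -3*r^3 - 3*r^2 + 1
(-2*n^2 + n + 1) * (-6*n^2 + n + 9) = 12*n^4 - 8*n^3 - 23*n^2 + 10*n + 9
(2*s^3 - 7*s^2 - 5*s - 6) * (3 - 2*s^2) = -4*s^5 + 14*s^4 + 16*s^3 - 9*s^2 - 15*s - 18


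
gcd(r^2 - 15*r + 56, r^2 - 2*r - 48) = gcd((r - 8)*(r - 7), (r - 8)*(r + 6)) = r - 8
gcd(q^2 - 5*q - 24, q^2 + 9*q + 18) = q + 3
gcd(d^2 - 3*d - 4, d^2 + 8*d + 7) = d + 1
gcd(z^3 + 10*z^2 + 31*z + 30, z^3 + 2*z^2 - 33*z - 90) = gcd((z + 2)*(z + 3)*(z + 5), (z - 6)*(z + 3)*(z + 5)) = z^2 + 8*z + 15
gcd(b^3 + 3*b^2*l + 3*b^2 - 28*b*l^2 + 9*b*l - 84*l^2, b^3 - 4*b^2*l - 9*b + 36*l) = b^2 - 4*b*l + 3*b - 12*l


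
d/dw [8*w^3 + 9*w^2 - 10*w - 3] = 24*w^2 + 18*w - 10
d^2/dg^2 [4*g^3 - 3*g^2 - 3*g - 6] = 24*g - 6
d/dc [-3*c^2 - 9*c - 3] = -6*c - 9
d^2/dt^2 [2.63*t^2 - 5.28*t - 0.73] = 5.26000000000000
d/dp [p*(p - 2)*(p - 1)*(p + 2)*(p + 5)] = 5*p^4 + 16*p^3 - 27*p^2 - 32*p + 20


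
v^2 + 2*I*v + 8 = (v - 2*I)*(v + 4*I)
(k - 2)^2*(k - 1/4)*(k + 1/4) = k^4 - 4*k^3 + 63*k^2/16 + k/4 - 1/4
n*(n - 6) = n^2 - 6*n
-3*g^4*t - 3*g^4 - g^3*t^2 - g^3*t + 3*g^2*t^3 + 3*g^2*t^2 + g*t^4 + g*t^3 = (-g + t)*(g + t)*(3*g + t)*(g*t + g)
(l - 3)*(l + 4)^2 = l^3 + 5*l^2 - 8*l - 48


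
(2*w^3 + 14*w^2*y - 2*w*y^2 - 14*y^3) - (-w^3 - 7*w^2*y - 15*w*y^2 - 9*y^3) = 3*w^3 + 21*w^2*y + 13*w*y^2 - 5*y^3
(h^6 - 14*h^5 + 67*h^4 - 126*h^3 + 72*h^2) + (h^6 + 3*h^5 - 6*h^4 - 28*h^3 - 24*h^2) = 2*h^6 - 11*h^5 + 61*h^4 - 154*h^3 + 48*h^2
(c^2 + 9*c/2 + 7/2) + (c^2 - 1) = 2*c^2 + 9*c/2 + 5/2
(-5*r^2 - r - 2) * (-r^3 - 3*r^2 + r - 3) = 5*r^5 + 16*r^4 + 20*r^2 + r + 6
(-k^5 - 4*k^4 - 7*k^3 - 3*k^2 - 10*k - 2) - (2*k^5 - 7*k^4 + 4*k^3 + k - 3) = -3*k^5 + 3*k^4 - 11*k^3 - 3*k^2 - 11*k + 1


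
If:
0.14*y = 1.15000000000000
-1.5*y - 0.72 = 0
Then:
No Solution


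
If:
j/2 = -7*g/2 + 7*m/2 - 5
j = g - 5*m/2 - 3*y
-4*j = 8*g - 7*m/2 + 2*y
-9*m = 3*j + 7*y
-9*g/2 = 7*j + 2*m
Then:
No Solution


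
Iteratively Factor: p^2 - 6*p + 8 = (p - 4)*(p - 2)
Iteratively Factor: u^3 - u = (u + 1)*(u^2 - u) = u*(u + 1)*(u - 1)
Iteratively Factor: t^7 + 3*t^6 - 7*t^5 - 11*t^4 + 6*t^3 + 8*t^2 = (t - 2)*(t^6 + 5*t^5 + 3*t^4 - 5*t^3 - 4*t^2) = t*(t - 2)*(t^5 + 5*t^4 + 3*t^3 - 5*t^2 - 4*t) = t*(t - 2)*(t + 1)*(t^4 + 4*t^3 - t^2 - 4*t) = t*(t - 2)*(t + 1)^2*(t^3 + 3*t^2 - 4*t) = t*(t - 2)*(t + 1)^2*(t + 4)*(t^2 - t) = t^2*(t - 2)*(t + 1)^2*(t + 4)*(t - 1)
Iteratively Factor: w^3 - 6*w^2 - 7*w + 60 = (w + 3)*(w^2 - 9*w + 20) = (w - 4)*(w + 3)*(w - 5)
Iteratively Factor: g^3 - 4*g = (g - 2)*(g^2 + 2*g) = g*(g - 2)*(g + 2)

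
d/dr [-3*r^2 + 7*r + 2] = 7 - 6*r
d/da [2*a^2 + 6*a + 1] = 4*a + 6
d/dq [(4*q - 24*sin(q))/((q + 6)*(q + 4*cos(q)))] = 4*((1 - 6*cos(q))*(q + 6)*(q + 4*cos(q)) + (-q + 6*sin(q))*(q + 4*cos(q)) + (q + 6)*(q - 6*sin(q))*(4*sin(q) - 1))/((q + 6)^2*(q + 4*cos(q))^2)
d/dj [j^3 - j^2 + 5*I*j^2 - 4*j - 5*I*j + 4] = 3*j^2 + j*(-2 + 10*I) - 4 - 5*I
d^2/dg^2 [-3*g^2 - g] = -6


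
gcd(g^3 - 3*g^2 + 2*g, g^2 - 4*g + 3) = g - 1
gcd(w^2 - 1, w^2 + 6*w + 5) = w + 1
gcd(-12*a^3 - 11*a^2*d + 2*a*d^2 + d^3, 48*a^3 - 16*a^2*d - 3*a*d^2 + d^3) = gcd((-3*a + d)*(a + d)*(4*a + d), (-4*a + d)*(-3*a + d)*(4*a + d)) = 12*a^2 - a*d - d^2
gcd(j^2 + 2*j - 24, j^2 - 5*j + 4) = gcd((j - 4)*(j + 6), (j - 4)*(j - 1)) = j - 4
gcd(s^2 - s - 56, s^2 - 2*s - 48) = s - 8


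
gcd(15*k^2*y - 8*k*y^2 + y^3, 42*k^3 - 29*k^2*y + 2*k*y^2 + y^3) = -3*k + y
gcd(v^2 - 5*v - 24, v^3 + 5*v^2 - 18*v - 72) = v + 3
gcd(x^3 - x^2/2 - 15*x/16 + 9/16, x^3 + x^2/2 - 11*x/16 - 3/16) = x^2 + x/4 - 3/4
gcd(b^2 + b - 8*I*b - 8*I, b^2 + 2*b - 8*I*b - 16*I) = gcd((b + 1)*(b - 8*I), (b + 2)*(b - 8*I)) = b - 8*I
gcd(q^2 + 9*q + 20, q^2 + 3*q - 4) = q + 4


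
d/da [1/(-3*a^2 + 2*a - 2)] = 2*(3*a - 1)/(3*a^2 - 2*a + 2)^2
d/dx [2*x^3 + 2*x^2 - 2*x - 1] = 6*x^2 + 4*x - 2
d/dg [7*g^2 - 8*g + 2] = 14*g - 8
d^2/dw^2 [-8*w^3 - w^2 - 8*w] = -48*w - 2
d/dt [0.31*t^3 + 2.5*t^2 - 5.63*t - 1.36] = 0.93*t^2 + 5.0*t - 5.63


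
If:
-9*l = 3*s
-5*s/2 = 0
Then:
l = 0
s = 0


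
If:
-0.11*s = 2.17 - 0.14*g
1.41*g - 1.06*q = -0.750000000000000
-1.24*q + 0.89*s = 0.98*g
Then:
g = -12.32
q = -15.68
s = -35.40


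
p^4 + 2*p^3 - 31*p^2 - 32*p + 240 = (p - 4)*(p - 3)*(p + 4)*(p + 5)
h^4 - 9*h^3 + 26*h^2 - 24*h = h*(h - 4)*(h - 3)*(h - 2)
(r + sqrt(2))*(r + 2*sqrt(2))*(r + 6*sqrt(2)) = r^3 + 9*sqrt(2)*r^2 + 40*r + 24*sqrt(2)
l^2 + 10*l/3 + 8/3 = (l + 4/3)*(l + 2)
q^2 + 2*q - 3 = (q - 1)*(q + 3)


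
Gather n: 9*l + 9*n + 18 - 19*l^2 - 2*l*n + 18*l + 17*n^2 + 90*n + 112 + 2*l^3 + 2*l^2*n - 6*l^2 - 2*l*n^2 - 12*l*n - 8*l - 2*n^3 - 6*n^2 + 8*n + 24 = 2*l^3 - 25*l^2 + 19*l - 2*n^3 + n^2*(11 - 2*l) + n*(2*l^2 - 14*l + 107) + 154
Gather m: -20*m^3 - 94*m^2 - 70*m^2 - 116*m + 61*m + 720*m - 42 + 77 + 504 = -20*m^3 - 164*m^2 + 665*m + 539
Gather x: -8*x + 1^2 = 1 - 8*x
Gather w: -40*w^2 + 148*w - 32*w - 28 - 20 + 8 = -40*w^2 + 116*w - 40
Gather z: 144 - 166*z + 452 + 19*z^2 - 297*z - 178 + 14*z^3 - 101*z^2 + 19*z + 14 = 14*z^3 - 82*z^2 - 444*z + 432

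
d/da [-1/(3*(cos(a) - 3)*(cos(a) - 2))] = (5 - 2*cos(a))*sin(a)/(3*(cos(a) - 3)^2*(cos(a) - 2)^2)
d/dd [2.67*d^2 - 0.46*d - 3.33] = 5.34*d - 0.46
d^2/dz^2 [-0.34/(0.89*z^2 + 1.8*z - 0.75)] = (0.538628*z^2 + 1.08936*z - 0.34*(1.78*z + 1.8)*(3.56*z + 3.6) - 0.4539)/(0.89*z^2 + 1.8*z - 0.75)^3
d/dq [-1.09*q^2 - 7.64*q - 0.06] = -2.18*q - 7.64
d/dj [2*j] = 2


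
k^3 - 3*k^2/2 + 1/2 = (k - 1)^2*(k + 1/2)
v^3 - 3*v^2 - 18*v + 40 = (v - 5)*(v - 2)*(v + 4)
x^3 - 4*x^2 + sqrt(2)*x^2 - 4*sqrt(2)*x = x*(x - 4)*(x + sqrt(2))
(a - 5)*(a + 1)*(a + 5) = a^3 + a^2 - 25*a - 25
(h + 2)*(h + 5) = h^2 + 7*h + 10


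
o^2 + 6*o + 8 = (o + 2)*(o + 4)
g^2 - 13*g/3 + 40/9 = (g - 8/3)*(g - 5/3)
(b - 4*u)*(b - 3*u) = b^2 - 7*b*u + 12*u^2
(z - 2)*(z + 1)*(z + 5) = z^3 + 4*z^2 - 7*z - 10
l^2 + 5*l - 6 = (l - 1)*(l + 6)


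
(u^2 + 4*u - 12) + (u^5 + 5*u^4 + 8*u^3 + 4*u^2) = u^5 + 5*u^4 + 8*u^3 + 5*u^2 + 4*u - 12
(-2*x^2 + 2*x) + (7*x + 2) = -2*x^2 + 9*x + 2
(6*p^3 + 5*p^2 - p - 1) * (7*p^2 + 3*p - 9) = 42*p^5 + 53*p^4 - 46*p^3 - 55*p^2 + 6*p + 9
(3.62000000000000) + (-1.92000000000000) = 1.70000000000000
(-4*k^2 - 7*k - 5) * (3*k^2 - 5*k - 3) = -12*k^4 - k^3 + 32*k^2 + 46*k + 15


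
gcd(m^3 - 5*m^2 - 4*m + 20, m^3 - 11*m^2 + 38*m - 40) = m^2 - 7*m + 10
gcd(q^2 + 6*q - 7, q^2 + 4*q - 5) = q - 1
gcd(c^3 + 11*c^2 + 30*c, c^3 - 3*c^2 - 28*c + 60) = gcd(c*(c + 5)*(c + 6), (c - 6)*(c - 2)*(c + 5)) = c + 5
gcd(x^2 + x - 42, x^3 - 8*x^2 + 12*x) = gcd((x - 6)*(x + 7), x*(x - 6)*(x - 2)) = x - 6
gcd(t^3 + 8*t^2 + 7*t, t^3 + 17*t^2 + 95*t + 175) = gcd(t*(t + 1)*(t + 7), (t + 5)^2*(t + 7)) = t + 7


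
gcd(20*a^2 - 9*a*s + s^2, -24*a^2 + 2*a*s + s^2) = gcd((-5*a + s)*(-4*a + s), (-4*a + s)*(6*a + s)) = -4*a + s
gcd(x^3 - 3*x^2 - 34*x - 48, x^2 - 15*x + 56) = x - 8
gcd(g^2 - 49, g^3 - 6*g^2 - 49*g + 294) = g^2 - 49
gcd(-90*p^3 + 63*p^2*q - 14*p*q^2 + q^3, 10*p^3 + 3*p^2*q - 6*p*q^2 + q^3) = 5*p - q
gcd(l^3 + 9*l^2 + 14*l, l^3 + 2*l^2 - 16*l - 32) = l + 2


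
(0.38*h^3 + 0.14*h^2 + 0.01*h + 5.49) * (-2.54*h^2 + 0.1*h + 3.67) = -0.9652*h^5 - 0.3176*h^4 + 1.3832*h^3 - 13.4298*h^2 + 0.5857*h + 20.1483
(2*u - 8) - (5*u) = -3*u - 8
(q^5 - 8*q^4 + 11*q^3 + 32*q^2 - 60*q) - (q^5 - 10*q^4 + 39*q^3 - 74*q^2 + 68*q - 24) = 2*q^4 - 28*q^3 + 106*q^2 - 128*q + 24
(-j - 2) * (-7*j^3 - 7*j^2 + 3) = 7*j^4 + 21*j^3 + 14*j^2 - 3*j - 6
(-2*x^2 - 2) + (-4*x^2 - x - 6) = -6*x^2 - x - 8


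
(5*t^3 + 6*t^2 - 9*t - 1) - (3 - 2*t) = 5*t^3 + 6*t^2 - 7*t - 4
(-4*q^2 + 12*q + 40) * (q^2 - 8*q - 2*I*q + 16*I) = -4*q^4 + 44*q^3 + 8*I*q^3 - 56*q^2 - 88*I*q^2 - 320*q + 112*I*q + 640*I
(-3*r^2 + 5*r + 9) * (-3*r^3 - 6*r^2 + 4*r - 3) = 9*r^5 + 3*r^4 - 69*r^3 - 25*r^2 + 21*r - 27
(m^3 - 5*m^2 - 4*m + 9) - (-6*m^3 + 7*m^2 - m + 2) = 7*m^3 - 12*m^2 - 3*m + 7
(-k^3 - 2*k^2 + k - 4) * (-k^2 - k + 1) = k^5 + 3*k^4 + k^2 + 5*k - 4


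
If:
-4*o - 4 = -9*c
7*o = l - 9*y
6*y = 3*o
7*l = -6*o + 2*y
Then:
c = 4/9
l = 0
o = 0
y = 0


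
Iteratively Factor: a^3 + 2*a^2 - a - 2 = (a - 1)*(a^2 + 3*a + 2) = (a - 1)*(a + 2)*(a + 1)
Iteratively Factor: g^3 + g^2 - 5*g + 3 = (g - 1)*(g^2 + 2*g - 3) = (g - 1)*(g + 3)*(g - 1)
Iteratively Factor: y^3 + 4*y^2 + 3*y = (y + 3)*(y^2 + y) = y*(y + 3)*(y + 1)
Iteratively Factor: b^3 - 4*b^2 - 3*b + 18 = (b - 3)*(b^2 - b - 6) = (b - 3)^2*(b + 2)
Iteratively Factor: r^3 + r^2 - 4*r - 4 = (r - 2)*(r^2 + 3*r + 2) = (r - 2)*(r + 2)*(r + 1)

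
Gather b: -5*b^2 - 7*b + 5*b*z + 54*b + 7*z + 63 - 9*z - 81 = -5*b^2 + b*(5*z + 47) - 2*z - 18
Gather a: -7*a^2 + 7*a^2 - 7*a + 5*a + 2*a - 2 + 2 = 0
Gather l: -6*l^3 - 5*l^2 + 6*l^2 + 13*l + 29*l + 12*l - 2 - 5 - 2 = -6*l^3 + l^2 + 54*l - 9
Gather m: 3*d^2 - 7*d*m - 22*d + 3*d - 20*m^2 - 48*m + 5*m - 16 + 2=3*d^2 - 19*d - 20*m^2 + m*(-7*d - 43) - 14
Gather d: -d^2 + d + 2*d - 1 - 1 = -d^2 + 3*d - 2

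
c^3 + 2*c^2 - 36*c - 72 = (c - 6)*(c + 2)*(c + 6)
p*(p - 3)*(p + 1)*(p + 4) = p^4 + 2*p^3 - 11*p^2 - 12*p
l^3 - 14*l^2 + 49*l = l*(l - 7)^2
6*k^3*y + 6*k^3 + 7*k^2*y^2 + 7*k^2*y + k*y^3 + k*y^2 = (k + y)*(6*k + y)*(k*y + k)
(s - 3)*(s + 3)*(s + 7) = s^3 + 7*s^2 - 9*s - 63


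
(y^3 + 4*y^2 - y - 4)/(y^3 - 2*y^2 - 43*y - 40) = (y^2 + 3*y - 4)/(y^2 - 3*y - 40)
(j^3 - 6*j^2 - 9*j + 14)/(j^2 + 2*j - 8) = (j^3 - 6*j^2 - 9*j + 14)/(j^2 + 2*j - 8)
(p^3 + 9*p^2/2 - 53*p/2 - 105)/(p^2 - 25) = (p^2 + 19*p/2 + 21)/(p + 5)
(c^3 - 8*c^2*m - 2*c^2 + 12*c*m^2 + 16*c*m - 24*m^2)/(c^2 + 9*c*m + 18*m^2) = (c^3 - 8*c^2*m - 2*c^2 + 12*c*m^2 + 16*c*m - 24*m^2)/(c^2 + 9*c*m + 18*m^2)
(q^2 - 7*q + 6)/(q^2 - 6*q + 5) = (q - 6)/(q - 5)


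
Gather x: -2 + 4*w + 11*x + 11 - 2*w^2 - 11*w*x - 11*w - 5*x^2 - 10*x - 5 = -2*w^2 - 7*w - 5*x^2 + x*(1 - 11*w) + 4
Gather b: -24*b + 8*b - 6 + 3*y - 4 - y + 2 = -16*b + 2*y - 8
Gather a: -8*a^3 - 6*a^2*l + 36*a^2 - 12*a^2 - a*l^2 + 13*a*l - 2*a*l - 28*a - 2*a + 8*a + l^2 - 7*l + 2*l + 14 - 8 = -8*a^3 + a^2*(24 - 6*l) + a*(-l^2 + 11*l - 22) + l^2 - 5*l + 6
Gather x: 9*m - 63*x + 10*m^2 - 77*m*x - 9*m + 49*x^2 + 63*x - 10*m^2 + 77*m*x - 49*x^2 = 0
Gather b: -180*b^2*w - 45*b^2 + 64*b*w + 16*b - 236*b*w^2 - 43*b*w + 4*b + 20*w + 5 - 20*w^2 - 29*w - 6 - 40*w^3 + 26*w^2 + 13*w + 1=b^2*(-180*w - 45) + b*(-236*w^2 + 21*w + 20) - 40*w^3 + 6*w^2 + 4*w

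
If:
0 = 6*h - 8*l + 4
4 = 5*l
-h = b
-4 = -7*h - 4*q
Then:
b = -2/5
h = 2/5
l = 4/5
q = 3/10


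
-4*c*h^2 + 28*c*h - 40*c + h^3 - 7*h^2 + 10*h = (-4*c + h)*(h - 5)*(h - 2)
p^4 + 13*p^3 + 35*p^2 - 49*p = p*(p - 1)*(p + 7)^2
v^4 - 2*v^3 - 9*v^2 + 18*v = v*(v - 3)*(v - 2)*(v + 3)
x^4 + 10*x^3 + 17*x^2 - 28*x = x*(x - 1)*(x + 4)*(x + 7)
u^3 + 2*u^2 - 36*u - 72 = (u - 6)*(u + 2)*(u + 6)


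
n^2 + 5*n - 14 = (n - 2)*(n + 7)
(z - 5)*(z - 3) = z^2 - 8*z + 15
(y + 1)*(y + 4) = y^2 + 5*y + 4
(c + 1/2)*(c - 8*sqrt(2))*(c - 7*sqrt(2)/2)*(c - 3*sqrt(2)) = c^4 - 29*sqrt(2)*c^3/2 + c^3/2 - 29*sqrt(2)*c^2/4 + 125*c^2 - 168*sqrt(2)*c + 125*c/2 - 84*sqrt(2)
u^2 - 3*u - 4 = (u - 4)*(u + 1)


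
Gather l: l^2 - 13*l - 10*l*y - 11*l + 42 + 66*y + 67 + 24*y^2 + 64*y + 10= l^2 + l*(-10*y - 24) + 24*y^2 + 130*y + 119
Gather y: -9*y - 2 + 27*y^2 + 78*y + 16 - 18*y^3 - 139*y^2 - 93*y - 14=-18*y^3 - 112*y^2 - 24*y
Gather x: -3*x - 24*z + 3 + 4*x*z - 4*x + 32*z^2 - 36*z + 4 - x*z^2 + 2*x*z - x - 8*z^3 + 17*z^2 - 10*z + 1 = x*(-z^2 + 6*z - 8) - 8*z^3 + 49*z^2 - 70*z + 8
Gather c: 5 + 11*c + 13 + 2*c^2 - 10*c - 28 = 2*c^2 + c - 10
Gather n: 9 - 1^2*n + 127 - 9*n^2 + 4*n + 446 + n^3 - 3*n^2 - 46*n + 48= n^3 - 12*n^2 - 43*n + 630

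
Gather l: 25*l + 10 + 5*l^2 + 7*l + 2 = 5*l^2 + 32*l + 12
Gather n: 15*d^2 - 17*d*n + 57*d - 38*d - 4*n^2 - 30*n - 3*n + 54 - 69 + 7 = 15*d^2 + 19*d - 4*n^2 + n*(-17*d - 33) - 8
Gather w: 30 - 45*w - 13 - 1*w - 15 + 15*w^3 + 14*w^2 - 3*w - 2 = 15*w^3 + 14*w^2 - 49*w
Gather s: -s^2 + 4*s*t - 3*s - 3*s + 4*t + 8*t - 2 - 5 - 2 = -s^2 + s*(4*t - 6) + 12*t - 9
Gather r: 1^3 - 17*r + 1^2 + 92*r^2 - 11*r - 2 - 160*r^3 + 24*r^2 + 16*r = -160*r^3 + 116*r^2 - 12*r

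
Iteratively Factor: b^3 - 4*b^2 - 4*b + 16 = (b - 4)*(b^2 - 4) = (b - 4)*(b - 2)*(b + 2)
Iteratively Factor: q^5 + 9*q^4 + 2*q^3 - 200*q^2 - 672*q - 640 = (q + 2)*(q^4 + 7*q^3 - 12*q^2 - 176*q - 320) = (q + 2)*(q + 4)*(q^3 + 3*q^2 - 24*q - 80) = (q + 2)*(q + 4)^2*(q^2 - q - 20) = (q + 2)*(q + 4)^3*(q - 5)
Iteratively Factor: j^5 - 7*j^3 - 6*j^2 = (j)*(j^4 - 7*j^2 - 6*j) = j*(j - 3)*(j^3 + 3*j^2 + 2*j) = j^2*(j - 3)*(j^2 + 3*j + 2) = j^2*(j - 3)*(j + 1)*(j + 2)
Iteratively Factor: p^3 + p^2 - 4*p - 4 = (p + 1)*(p^2 - 4) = (p - 2)*(p + 1)*(p + 2)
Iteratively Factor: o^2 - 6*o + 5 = (o - 5)*(o - 1)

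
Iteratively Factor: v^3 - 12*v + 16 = (v + 4)*(v^2 - 4*v + 4) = (v - 2)*(v + 4)*(v - 2)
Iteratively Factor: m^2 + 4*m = (m + 4)*(m)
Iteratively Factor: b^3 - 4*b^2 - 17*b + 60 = (b - 5)*(b^2 + b - 12) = (b - 5)*(b + 4)*(b - 3)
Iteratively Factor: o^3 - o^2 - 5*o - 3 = (o + 1)*(o^2 - 2*o - 3) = (o - 3)*(o + 1)*(o + 1)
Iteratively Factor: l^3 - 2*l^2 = (l)*(l^2 - 2*l) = l^2*(l - 2)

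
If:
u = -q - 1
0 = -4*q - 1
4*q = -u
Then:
No Solution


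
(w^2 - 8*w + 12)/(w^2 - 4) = (w - 6)/(w + 2)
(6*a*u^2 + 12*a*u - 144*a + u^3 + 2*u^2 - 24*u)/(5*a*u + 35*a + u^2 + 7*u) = (6*a*u^2 + 12*a*u - 144*a + u^3 + 2*u^2 - 24*u)/(5*a*u + 35*a + u^2 + 7*u)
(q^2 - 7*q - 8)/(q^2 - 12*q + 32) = (q + 1)/(q - 4)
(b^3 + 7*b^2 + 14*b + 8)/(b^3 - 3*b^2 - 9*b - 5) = (b^2 + 6*b + 8)/(b^2 - 4*b - 5)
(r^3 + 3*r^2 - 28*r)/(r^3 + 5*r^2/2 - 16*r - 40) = 2*r*(r + 7)/(2*r^2 + 13*r + 20)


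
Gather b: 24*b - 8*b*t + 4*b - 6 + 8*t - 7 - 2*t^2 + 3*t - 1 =b*(28 - 8*t) - 2*t^2 + 11*t - 14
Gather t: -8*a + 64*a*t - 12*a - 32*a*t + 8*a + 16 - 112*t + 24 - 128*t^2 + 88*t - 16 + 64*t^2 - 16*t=-12*a - 64*t^2 + t*(32*a - 40) + 24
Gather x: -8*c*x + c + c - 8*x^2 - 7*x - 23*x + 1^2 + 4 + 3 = 2*c - 8*x^2 + x*(-8*c - 30) + 8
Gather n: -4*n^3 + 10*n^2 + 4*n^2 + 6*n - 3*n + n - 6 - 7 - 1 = -4*n^3 + 14*n^2 + 4*n - 14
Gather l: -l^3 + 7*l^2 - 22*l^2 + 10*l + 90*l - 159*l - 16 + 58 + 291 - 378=-l^3 - 15*l^2 - 59*l - 45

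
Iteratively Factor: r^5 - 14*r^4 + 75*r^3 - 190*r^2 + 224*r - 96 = (r - 4)*(r^4 - 10*r^3 + 35*r^2 - 50*r + 24) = (r - 4)*(r - 1)*(r^3 - 9*r^2 + 26*r - 24) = (r - 4)^2*(r - 1)*(r^2 - 5*r + 6) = (r - 4)^2*(r - 3)*(r - 1)*(r - 2)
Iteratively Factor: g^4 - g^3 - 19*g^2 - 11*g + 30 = (g - 1)*(g^3 - 19*g - 30) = (g - 5)*(g - 1)*(g^2 + 5*g + 6) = (g - 5)*(g - 1)*(g + 2)*(g + 3)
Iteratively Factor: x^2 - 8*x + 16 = (x - 4)*(x - 4)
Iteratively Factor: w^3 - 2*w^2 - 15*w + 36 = (w - 3)*(w^2 + w - 12) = (w - 3)*(w + 4)*(w - 3)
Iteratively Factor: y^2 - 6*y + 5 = (y - 1)*(y - 5)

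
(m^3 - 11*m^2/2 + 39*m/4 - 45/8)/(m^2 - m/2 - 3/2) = (m^2 - 4*m + 15/4)/(m + 1)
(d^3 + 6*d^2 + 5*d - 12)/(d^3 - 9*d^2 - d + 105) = (d^2 + 3*d - 4)/(d^2 - 12*d + 35)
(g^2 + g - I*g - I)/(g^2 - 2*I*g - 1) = (g + 1)/(g - I)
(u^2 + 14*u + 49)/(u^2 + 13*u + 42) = (u + 7)/(u + 6)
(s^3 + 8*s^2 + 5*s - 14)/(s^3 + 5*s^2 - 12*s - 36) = (s^2 + 6*s - 7)/(s^2 + 3*s - 18)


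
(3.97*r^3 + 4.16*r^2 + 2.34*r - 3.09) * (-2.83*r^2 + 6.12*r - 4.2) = -11.2351*r^5 + 12.5236*r^4 + 2.163*r^3 + 5.5935*r^2 - 28.7388*r + 12.978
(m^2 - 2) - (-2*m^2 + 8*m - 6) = 3*m^2 - 8*m + 4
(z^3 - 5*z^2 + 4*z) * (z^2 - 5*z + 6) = z^5 - 10*z^4 + 35*z^3 - 50*z^2 + 24*z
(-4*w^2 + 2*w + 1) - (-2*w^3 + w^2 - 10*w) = 2*w^3 - 5*w^2 + 12*w + 1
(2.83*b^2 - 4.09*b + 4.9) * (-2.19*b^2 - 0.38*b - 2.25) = -6.1977*b^4 + 7.8817*b^3 - 15.5443*b^2 + 7.3405*b - 11.025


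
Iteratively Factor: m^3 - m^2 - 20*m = (m + 4)*(m^2 - 5*m) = (m - 5)*(m + 4)*(m)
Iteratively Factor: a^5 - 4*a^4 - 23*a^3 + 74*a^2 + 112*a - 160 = (a - 5)*(a^4 + a^3 - 18*a^2 - 16*a + 32) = (a - 5)*(a - 1)*(a^3 + 2*a^2 - 16*a - 32) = (a - 5)*(a - 1)*(a + 4)*(a^2 - 2*a - 8) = (a - 5)*(a - 1)*(a + 2)*(a + 4)*(a - 4)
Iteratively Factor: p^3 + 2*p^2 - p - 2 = (p - 1)*(p^2 + 3*p + 2) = (p - 1)*(p + 1)*(p + 2)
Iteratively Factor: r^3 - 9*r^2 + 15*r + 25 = (r + 1)*(r^2 - 10*r + 25) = (r - 5)*(r + 1)*(r - 5)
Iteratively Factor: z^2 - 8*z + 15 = (z - 3)*(z - 5)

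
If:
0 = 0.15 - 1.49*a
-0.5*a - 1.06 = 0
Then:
No Solution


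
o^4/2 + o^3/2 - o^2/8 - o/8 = o*(o/2 + 1/2)*(o - 1/2)*(o + 1/2)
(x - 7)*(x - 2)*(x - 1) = x^3 - 10*x^2 + 23*x - 14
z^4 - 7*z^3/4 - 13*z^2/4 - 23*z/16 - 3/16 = (z - 3)*(z + 1/4)*(z + 1/2)^2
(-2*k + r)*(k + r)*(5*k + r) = -10*k^3 - 7*k^2*r + 4*k*r^2 + r^3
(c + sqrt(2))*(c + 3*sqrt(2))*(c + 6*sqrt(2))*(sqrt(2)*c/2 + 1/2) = sqrt(2)*c^4/2 + 21*c^3/2 + 32*sqrt(2)*c^2 + 63*c + 18*sqrt(2)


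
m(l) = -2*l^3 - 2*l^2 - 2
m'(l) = -6*l^2 - 4*l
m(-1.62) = 1.25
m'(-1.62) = -9.27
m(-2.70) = 22.79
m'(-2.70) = -32.94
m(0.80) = -4.30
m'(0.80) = -7.04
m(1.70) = -17.61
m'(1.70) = -24.14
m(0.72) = -3.78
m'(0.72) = -5.99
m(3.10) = -80.80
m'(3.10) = -70.06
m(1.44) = -12.12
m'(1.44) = -18.20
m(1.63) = -15.98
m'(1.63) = -22.46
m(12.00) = -3746.00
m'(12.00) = -912.00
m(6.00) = -506.00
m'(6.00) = -240.00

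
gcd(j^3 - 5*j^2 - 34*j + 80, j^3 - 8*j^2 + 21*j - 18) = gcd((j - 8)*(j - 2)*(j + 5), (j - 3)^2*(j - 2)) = j - 2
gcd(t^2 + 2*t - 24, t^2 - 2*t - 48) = t + 6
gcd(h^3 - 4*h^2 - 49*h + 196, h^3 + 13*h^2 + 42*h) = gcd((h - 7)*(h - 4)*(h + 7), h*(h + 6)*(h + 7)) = h + 7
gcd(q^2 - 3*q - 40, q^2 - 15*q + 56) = q - 8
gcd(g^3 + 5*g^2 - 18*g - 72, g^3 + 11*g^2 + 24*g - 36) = g + 6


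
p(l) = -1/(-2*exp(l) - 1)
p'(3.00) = -0.02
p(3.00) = 0.02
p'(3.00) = -0.02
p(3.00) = 0.02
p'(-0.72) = -0.25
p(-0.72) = 0.51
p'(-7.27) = -0.00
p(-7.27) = 1.00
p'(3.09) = -0.02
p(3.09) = 0.02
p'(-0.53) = -0.25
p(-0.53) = 0.46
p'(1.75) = -0.07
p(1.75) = 0.08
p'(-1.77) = -0.19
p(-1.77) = 0.75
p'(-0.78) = -0.25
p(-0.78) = 0.52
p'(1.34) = -0.10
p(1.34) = 0.12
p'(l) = -2*exp(l)/(-2*exp(l) - 1)^2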